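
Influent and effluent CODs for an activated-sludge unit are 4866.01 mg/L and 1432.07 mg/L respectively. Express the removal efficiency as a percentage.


eta = (COD_in - COD_out) / COD_in * 100
= (4866.01 - 1432.07) / 4866.01 * 100
= 70.5699%

70.5699%


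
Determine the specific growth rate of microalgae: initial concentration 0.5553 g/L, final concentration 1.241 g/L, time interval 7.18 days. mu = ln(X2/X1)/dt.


mu = ln(X2/X1) / dt
= ln(1.241/0.5553) / 7.18
= 0.1120 per day

0.1120 per day


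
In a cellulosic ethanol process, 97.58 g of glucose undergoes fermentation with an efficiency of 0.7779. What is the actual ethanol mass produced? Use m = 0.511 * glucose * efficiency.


Actual ethanol: m = 0.511 * 97.58 * 0.7779
m = 38.7887 g

38.7887 g


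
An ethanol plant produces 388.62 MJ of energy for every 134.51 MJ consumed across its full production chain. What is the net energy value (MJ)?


NEV = E_out - E_in
= 388.62 - 134.51
= 254.1100 MJ

254.1100 MJ


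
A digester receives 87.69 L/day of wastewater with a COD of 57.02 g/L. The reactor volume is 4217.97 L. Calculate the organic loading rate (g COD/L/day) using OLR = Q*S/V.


OLR = Q * S / V
= 87.69 * 57.02 / 4217.97
= 1.1854 g/L/day

1.1854 g/L/day


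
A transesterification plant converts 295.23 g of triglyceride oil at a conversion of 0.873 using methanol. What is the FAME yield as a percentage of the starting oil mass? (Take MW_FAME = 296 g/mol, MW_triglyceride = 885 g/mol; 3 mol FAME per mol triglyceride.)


m_FAME = oil * conv * (3 * 296 / 885) = oil * conv * (888/885)
= 295.23 * 0.873 * 888 / 885
= 258.6095 g
Y = m_FAME / oil * 100 = conv * (888/885) * 100
= 0.873 * 888 / 885 * 100
= 87.60%

87.60%


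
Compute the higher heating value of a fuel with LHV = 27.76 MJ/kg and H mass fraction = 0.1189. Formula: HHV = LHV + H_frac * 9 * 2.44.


HHV = LHV + H_frac * 9 * 2.44
= 27.76 + 0.1189 * 9 * 2.44
= 30.3710 MJ/kg

30.3710 MJ/kg


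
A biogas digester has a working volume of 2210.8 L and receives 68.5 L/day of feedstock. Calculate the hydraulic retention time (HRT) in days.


HRT = V / Q
= 2210.8 / 68.5
= 32.2745 days

32.2745 days


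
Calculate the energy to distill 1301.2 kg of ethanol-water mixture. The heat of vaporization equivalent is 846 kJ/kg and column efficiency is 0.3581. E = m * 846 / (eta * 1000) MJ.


E = m * 846 / (eta * 1000)
= 1301.2 * 846 / (0.3581 * 1000)
= 3074.0441 MJ

3074.0441 MJ


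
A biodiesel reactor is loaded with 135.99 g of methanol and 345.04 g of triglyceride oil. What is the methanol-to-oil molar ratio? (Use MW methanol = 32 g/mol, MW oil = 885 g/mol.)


Molar ratio = n_MeOH / n_oil = (MeOH/32) / (oil/885) = (MeOH * 885) / (32 * oil)
= (135.99 * 885) / (32 * 345.04)
= 10.9001

10.9001


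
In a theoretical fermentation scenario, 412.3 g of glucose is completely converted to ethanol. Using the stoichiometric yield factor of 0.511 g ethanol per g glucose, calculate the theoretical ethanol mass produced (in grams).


Theoretical ethanol yield: m_EtOH = 0.511 * m_glucose
m_EtOH = 0.511 * 412.3 = 210.6853 g

210.6853 g


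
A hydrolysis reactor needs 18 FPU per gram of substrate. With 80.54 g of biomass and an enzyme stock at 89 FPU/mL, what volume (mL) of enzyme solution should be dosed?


V = dosage * m_sub / activity
V = 18 * 80.54 / 89
V = 16.2890 mL

16.2890 mL


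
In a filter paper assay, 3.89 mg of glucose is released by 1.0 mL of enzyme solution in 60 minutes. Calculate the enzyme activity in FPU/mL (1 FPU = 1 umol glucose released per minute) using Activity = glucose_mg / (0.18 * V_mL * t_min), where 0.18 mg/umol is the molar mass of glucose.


Activity = glucose_mg / (0.18 mg/umol * V_mL * t_min)
= 3.89 / (0.18 * 1.0 * 60)
= 0.3602 FPU/mL

0.3602 FPU/mL


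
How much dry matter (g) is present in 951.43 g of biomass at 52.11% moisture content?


Wd = Ww * (1 - MC/100)
= 951.43 * (1 - 52.11/100)
= 455.6398 g

455.6398 g


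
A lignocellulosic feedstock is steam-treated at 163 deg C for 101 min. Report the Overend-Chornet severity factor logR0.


logR0 = log10(t * exp((T - 100) / 14.75))
= log10(101 * exp((163 - 100) / 14.75))
= 3.8593

3.8593


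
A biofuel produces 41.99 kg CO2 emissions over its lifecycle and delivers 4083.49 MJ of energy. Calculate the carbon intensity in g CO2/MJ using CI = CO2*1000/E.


CI = CO2 * 1000 / E
= 41.99 * 1000 / 4083.49
= 10.2829 g CO2/MJ

10.2829 g CO2/MJ


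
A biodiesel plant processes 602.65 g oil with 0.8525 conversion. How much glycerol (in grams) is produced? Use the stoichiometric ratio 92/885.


glycerol = oil * conv * (92/885)
= 602.65 * 0.8525 * 92 / 885
= 53.4077 g

53.4077 g


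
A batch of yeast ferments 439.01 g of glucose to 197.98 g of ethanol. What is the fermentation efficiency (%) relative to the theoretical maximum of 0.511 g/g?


Fermentation efficiency = (actual / (0.511 * glucose)) * 100
= (197.98 / (0.511 * 439.01)) * 100
= 88.2523%

88.2523%


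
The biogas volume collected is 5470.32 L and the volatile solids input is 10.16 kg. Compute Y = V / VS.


Y = V / VS
= 5470.32 / 10.16
= 538.4173 L/kg VS

538.4173 L/kg VS


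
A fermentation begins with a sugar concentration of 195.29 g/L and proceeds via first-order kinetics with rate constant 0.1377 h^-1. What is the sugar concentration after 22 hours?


S = S0 * exp(-k * t)
S = 195.29 * exp(-0.1377 * 22)
S = 9.4412 g/L

9.4412 g/L


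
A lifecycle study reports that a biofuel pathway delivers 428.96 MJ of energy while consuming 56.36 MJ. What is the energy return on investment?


EROI = E_out / E_in
= 428.96 / 56.36
= 7.6111

7.6111


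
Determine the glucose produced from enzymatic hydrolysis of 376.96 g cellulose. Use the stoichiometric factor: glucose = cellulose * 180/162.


glucose = cellulose * 180/162
= 376.96 * 180/162
= 418.8444 g

418.8444 g


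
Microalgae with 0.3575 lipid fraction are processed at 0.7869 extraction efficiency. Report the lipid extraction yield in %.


Y = lipid_content * extraction_eff * 100
= 0.3575 * 0.7869 * 100
= 28.1317%

28.1317%


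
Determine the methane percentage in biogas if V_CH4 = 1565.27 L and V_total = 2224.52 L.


CH4% = V_CH4 / V_total * 100
= 1565.27 / 2224.52 * 100
= 70.3644%

70.3644%


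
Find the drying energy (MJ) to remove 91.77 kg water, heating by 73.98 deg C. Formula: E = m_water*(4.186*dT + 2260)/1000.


E = m_water * (4.186 * dT + 2260) / 1000
= 91.77 * (4.186 * 73.98 + 2260) / 1000
= 235.8196 MJ

235.8196 MJ


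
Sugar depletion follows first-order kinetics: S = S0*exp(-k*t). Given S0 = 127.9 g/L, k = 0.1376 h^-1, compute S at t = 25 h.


S = S0 * exp(-k * t)
S = 127.9 * exp(-0.1376 * 25)
S = 4.1011 g/L

4.1011 g/L


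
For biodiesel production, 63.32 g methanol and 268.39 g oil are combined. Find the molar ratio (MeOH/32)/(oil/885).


Molar ratio = n_MeOH / n_oil = (MeOH/32) / (oil/885) = (MeOH * 885) / (32 * oil)
= (63.32 * 885) / (32 * 268.39)
= 6.5248

6.5248


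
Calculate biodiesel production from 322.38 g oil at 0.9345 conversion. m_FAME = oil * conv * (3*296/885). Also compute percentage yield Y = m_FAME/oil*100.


m_FAME = oil * conv * (3 * 296 / 885) = oil * conv * (888/885)
= 322.38 * 0.9345 * 888 / 885
= 302.2853 g
Y = m_FAME / oil * 100 = conv * (888/885) * 100
= 0.9345 * 888 / 885 * 100
= 93.77%

302.2853 g FAME; Y = 93.77%


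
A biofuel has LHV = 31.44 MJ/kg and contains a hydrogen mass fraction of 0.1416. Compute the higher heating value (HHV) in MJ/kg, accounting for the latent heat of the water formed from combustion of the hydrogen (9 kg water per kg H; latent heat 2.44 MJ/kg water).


HHV = LHV + H_frac * 9 * 2.44
= 31.44 + 0.1416 * 9 * 2.44
= 34.5495 MJ/kg

34.5495 MJ/kg


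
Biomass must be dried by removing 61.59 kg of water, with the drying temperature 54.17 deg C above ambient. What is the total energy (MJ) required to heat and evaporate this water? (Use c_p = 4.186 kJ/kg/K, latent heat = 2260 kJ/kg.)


E = m_water * (4.186 * dT + 2260) / 1000
= 61.59 * (4.186 * 54.17 + 2260) / 1000
= 153.1593 MJ

153.1593 MJ


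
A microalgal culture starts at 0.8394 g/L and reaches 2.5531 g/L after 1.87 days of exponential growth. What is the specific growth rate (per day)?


mu = ln(X2/X1) / dt
= ln(2.5531/0.8394) / 1.87
= 0.5949 per day

0.5949 per day


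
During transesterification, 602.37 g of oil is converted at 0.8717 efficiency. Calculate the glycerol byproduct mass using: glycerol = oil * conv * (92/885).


glycerol = oil * conv * (92/885)
= 602.37 * 0.8717 * 92 / 885
= 54.5852 g

54.5852 g


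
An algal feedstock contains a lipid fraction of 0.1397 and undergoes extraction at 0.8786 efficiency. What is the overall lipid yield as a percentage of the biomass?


Y = lipid_content * extraction_eff * 100
= 0.1397 * 0.8786 * 100
= 12.2740%

12.2740%


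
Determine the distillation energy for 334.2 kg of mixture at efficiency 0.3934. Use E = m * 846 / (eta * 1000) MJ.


E = m * 846 / (eta * 1000)
= 334.2 * 846 / (0.3934 * 1000)
= 718.6914 MJ

718.6914 MJ


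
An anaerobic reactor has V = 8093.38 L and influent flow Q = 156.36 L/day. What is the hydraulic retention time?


HRT = V / Q
= 8093.38 / 156.36
= 51.7612 days

51.7612 days


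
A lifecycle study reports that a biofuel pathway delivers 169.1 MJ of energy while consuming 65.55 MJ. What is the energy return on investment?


EROI = E_out / E_in
= 169.1 / 65.55
= 2.5797

2.5797


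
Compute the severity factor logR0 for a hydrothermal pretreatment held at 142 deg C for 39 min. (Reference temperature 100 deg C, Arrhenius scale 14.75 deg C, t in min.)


logR0 = log10(t * exp((T - 100) / 14.75))
= log10(39 * exp((142 - 100) / 14.75))
= 2.8277

2.8277


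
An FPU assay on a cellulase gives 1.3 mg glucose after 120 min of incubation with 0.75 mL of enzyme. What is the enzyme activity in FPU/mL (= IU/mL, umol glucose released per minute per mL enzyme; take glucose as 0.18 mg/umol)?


Activity = glucose_mg / (0.18 mg/umol * V_mL * t_min)
= 1.3 / (0.18 * 0.75 * 120)
= 0.0802 FPU/mL

0.0802 FPU/mL


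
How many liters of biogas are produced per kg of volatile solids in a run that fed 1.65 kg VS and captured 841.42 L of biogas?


Y = V / VS
= 841.42 / 1.65
= 509.9515 L/kg VS

509.9515 L/kg VS


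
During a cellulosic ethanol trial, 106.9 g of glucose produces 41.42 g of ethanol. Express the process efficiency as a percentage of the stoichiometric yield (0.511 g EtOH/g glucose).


Fermentation efficiency = (actual / (0.511 * glucose)) * 100
= (41.42 / (0.511 * 106.9)) * 100
= 75.8248%

75.8248%


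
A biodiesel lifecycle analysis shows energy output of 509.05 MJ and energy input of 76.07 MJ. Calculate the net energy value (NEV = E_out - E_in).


NEV = E_out - E_in
= 509.05 - 76.07
= 432.9800 MJ

432.9800 MJ


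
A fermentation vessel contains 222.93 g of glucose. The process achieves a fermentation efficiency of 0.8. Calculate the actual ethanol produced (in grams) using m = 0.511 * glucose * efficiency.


Actual ethanol: m = 0.511 * 222.93 * 0.8
m = 91.1338 g

91.1338 g


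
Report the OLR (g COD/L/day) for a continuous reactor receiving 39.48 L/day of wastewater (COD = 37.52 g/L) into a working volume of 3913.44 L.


OLR = Q * S / V
= 39.48 * 37.52 / 3913.44
= 0.3785 g/L/day

0.3785 g/L/day


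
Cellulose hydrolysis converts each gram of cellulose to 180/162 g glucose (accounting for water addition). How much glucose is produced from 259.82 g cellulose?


glucose = cellulose * 180/162
= 259.82 * 180/162
= 288.6889 g

288.6889 g


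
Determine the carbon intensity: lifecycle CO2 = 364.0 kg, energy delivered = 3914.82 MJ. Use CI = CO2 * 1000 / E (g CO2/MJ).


CI = CO2 * 1000 / E
= 364.0 * 1000 / 3914.82
= 92.9800 g CO2/MJ

92.9800 g CO2/MJ


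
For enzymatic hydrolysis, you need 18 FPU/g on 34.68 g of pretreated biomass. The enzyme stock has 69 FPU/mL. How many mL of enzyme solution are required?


V = dosage * m_sub / activity
V = 18 * 34.68 / 69
V = 9.0470 mL

9.0470 mL


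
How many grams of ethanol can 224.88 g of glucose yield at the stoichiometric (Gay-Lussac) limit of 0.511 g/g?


Theoretical ethanol yield: m_EtOH = 0.511 * m_glucose
m_EtOH = 0.511 * 224.88 = 114.9137 g

114.9137 g


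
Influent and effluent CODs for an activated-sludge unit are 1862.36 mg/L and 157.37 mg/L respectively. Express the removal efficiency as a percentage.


eta = (COD_in - COD_out) / COD_in * 100
= (1862.36 - 157.37) / 1862.36 * 100
= 91.5500%

91.5500%


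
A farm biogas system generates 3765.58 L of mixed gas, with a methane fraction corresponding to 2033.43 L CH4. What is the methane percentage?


CH4% = V_CH4 / V_total * 100
= 2033.43 / 3765.58 * 100
= 54.0004%

54.0004%


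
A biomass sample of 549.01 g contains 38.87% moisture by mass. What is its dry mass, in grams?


Wd = Ww * (1 - MC/100)
= 549.01 * (1 - 38.87/100)
= 335.6098 g

335.6098 g


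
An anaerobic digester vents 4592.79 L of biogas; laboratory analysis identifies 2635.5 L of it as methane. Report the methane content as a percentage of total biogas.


CH4% = V_CH4 / V_total * 100
= 2635.5 / 4592.79 * 100
= 57.3834%

57.3834%


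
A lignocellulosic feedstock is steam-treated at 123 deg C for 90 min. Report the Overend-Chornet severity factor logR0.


logR0 = log10(t * exp((T - 100) / 14.75))
= log10(90 * exp((123 - 100) / 14.75))
= 2.6314

2.6314


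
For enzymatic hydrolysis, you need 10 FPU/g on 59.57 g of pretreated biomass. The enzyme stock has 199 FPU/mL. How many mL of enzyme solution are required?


V = dosage * m_sub / activity
V = 10 * 59.57 / 199
V = 2.9935 mL

2.9935 mL


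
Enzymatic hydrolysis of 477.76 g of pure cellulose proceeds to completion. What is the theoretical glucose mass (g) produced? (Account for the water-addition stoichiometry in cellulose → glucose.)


glucose = cellulose * 180/162
= 477.76 * 180/162
= 530.8444 g

530.8444 g


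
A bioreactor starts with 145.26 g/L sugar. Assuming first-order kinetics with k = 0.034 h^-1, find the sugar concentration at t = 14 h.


S = S0 * exp(-k * t)
S = 145.26 * exp(-0.034 * 14)
S = 90.2447 g/L

90.2447 g/L


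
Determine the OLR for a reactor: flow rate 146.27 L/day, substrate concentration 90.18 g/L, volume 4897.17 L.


OLR = Q * S / V
= 146.27 * 90.18 / 4897.17
= 2.6935 g/L/day

2.6935 g/L/day


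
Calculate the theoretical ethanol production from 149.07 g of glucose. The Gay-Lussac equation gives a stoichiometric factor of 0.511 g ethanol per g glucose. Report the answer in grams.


Theoretical ethanol yield: m_EtOH = 0.511 * m_glucose
m_EtOH = 0.511 * 149.07 = 76.1748 g

76.1748 g


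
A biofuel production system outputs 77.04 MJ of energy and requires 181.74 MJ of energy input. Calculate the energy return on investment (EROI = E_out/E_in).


EROI = E_out / E_in
= 77.04 / 181.74
= 0.4239

0.4239


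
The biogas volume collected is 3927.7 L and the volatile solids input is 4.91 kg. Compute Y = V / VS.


Y = V / VS
= 3927.7 / 4.91
= 799.9389 L/kg VS

799.9389 L/kg VS


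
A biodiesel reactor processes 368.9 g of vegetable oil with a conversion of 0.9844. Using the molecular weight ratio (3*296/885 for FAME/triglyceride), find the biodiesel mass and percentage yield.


m_FAME = oil * conv * (3 * 296 / 885) = oil * conv * (888/885)
= 368.9 * 0.9844 * 888 / 885
= 364.3762 g
Y = m_FAME / oil * 100 = conv * (888/885) * 100
= 0.9844 * 888 / 885 * 100
= 98.77%

364.3762 g FAME; Y = 98.77%


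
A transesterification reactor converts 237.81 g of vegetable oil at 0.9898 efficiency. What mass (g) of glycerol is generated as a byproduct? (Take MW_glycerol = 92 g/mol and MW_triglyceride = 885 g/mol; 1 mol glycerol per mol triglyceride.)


glycerol = oil * conv * (92/885)
= 237.81 * 0.9898 * 92 / 885
= 24.4693 g

24.4693 g


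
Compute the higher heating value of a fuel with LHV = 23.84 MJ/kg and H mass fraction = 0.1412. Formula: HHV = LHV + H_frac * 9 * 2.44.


HHV = LHV + H_frac * 9 * 2.44
= 23.84 + 0.1412 * 9 * 2.44
= 26.9408 MJ/kg

26.9408 MJ/kg


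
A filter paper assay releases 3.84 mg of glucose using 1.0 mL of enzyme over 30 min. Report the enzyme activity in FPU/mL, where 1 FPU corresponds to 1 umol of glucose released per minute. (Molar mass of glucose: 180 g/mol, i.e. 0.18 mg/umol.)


Activity = glucose_mg / (0.18 mg/umol * V_mL * t_min)
= 3.84 / (0.18 * 1.0 * 30)
= 0.7111 FPU/mL

0.7111 FPU/mL


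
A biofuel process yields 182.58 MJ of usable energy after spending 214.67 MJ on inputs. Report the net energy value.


NEV = E_out - E_in
= 182.58 - 214.67
= -32.0900 MJ

-32.0900 MJ


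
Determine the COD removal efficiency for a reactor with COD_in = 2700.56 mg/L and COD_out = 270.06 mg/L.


eta = (COD_in - COD_out) / COD_in * 100
= (2700.56 - 270.06) / 2700.56 * 100
= 89.9999%

89.9999%


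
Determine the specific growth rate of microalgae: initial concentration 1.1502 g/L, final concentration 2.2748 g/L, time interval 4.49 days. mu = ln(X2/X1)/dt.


mu = ln(X2/X1) / dt
= ln(2.2748/1.1502) / 4.49
= 0.1519 per day

0.1519 per day


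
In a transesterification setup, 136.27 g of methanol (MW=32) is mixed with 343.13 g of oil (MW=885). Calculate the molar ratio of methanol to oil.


Molar ratio = n_MeOH / n_oil = (MeOH/32) / (oil/885) = (MeOH * 885) / (32 * oil)
= (136.27 * 885) / (32 * 343.13)
= 10.9834

10.9834


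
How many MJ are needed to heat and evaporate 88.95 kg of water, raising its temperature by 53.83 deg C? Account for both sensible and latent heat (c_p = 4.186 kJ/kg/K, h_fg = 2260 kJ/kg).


E = m_water * (4.186 * dT + 2260) / 1000
= 88.95 * (4.186 * 53.83 + 2260) / 1000
= 221.0703 MJ

221.0703 MJ


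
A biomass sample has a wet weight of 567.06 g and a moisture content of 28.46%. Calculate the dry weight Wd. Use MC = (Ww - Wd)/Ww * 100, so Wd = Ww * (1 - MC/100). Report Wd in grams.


Wd = Ww * (1 - MC/100)
= 567.06 * (1 - 28.46/100)
= 405.6747 g

405.6747 g


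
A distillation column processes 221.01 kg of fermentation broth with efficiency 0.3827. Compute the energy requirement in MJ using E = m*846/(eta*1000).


E = m * 846 / (eta * 1000)
= 221.01 * 846 / (0.3827 * 1000)
= 488.5667 MJ

488.5667 MJ


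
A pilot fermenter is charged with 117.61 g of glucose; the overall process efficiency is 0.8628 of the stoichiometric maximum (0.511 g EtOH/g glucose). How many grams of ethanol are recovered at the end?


Actual ethanol: m = 0.511 * 117.61 * 0.8628
m = 51.8532 g

51.8532 g


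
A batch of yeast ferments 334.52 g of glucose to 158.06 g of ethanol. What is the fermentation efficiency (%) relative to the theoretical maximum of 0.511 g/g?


Fermentation efficiency = (actual / (0.511 * glucose)) * 100
= (158.06 / (0.511 * 334.52)) * 100
= 92.4653%

92.4653%


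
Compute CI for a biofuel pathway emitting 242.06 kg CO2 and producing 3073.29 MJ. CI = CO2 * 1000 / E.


CI = CO2 * 1000 / E
= 242.06 * 1000 / 3073.29
= 78.7625 g CO2/MJ

78.7625 g CO2/MJ


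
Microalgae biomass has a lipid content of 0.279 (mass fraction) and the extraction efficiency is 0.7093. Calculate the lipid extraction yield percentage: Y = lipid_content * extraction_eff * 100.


Y = lipid_content * extraction_eff * 100
= 0.279 * 0.7093 * 100
= 19.7895%

19.7895%


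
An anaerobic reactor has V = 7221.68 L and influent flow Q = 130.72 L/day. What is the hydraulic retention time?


HRT = V / Q
= 7221.68 / 130.72
= 55.2454 days

55.2454 days


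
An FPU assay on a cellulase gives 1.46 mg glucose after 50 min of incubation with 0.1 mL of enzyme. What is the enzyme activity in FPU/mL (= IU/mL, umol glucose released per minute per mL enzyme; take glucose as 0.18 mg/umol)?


Activity = glucose_mg / (0.18 mg/umol * V_mL * t_min)
= 1.46 / (0.18 * 0.1 * 50)
= 1.6222 FPU/mL

1.6222 FPU/mL


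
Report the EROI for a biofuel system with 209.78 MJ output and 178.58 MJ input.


EROI = E_out / E_in
= 209.78 / 178.58
= 1.1747

1.1747


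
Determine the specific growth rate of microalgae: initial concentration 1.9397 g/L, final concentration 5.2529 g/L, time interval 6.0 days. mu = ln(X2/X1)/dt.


mu = ln(X2/X1) / dt
= ln(5.2529/1.9397) / 6.0
= 0.1660 per day

0.1660 per day


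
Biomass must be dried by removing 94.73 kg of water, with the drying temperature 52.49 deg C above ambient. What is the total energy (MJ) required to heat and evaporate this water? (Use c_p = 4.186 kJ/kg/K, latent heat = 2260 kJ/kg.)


E = m_water * (4.186 * dT + 2260) / 1000
= 94.73 * (4.186 * 52.49 + 2260) / 1000
= 234.9042 MJ

234.9042 MJ


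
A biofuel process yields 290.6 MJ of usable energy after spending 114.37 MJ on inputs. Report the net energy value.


NEV = E_out - E_in
= 290.6 - 114.37
= 176.2300 MJ

176.2300 MJ


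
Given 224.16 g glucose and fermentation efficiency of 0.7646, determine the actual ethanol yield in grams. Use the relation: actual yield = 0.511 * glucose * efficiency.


Actual ethanol: m = 0.511 * 224.16 * 0.7646
m = 87.5817 g

87.5817 g


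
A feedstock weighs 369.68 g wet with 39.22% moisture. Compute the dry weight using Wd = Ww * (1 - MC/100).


Wd = Ww * (1 - MC/100)
= 369.68 * (1 - 39.22/100)
= 224.6915 g

224.6915 g


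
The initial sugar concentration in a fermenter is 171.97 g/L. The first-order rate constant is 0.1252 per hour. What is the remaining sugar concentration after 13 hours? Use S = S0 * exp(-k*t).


S = S0 * exp(-k * t)
S = 171.97 * exp(-0.1252 * 13)
S = 33.7750 g/L

33.7750 g/L


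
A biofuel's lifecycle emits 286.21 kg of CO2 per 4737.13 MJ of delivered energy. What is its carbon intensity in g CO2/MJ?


CI = CO2 * 1000 / E
= 286.21 * 1000 / 4737.13
= 60.4184 g CO2/MJ

60.4184 g CO2/MJ


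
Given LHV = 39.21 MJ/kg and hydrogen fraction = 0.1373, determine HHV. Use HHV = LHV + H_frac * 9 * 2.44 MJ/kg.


HHV = LHV + H_frac * 9 * 2.44
= 39.21 + 0.1373 * 9 * 2.44
= 42.2251 MJ/kg

42.2251 MJ/kg


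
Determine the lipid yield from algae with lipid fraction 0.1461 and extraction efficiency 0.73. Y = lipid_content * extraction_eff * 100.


Y = lipid_content * extraction_eff * 100
= 0.1461 * 0.73 * 100
= 10.6653%

10.6653%


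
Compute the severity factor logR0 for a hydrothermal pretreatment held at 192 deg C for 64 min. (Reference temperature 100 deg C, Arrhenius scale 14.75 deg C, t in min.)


logR0 = log10(t * exp((T - 100) / 14.75))
= log10(64 * exp((192 - 100) / 14.75))
= 4.5150

4.5150


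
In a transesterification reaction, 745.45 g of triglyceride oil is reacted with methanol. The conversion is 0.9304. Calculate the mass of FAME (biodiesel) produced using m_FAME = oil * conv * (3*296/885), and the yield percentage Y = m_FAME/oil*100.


m_FAME = oil * conv * (3 * 296 / 885) = oil * conv * (888/885)
= 745.45 * 0.9304 * 888 / 885
= 695.9178 g
Y = m_FAME / oil * 100 = conv * (888/885) * 100
= 0.9304 * 888 / 885 * 100
= 93.36%

695.9178 g FAME; Y = 93.36%


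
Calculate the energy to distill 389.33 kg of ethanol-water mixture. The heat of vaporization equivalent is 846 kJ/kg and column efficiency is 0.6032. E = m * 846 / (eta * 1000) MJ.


E = m * 846 / (eta * 1000)
= 389.33 * 846 / (0.6032 * 1000)
= 546.0431 MJ

546.0431 MJ


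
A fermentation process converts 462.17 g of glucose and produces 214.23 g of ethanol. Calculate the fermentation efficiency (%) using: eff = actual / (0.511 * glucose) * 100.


Fermentation efficiency = (actual / (0.511 * glucose)) * 100
= (214.23 / (0.511 * 462.17)) * 100
= 90.7105%

90.7105%


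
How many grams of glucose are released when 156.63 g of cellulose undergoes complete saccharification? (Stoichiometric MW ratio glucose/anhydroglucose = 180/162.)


glucose = cellulose * 180/162
= 156.63 * 180/162
= 174.0333 g

174.0333 g


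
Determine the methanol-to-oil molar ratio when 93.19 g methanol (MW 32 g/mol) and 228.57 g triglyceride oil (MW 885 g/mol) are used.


Molar ratio = n_MeOH / n_oil = (MeOH/32) / (oil/885) = (MeOH * 885) / (32 * oil)
= (93.19 * 885) / (32 * 228.57)
= 11.2757

11.2757


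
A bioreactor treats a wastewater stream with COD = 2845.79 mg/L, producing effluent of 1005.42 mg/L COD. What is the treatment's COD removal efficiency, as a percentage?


eta = (COD_in - COD_out) / COD_in * 100
= (2845.79 - 1005.42) / 2845.79 * 100
= 64.6699%

64.6699%


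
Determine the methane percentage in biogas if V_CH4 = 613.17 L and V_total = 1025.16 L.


CH4% = V_CH4 / V_total * 100
= 613.17 / 1025.16 * 100
= 59.8121%

59.8121%


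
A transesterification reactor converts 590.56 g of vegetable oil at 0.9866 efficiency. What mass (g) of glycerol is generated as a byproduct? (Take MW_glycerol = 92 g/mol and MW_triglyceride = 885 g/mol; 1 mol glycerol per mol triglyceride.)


glycerol = oil * conv * (92/885)
= 590.56 * 0.9866 * 92 / 885
= 60.5689 g

60.5689 g


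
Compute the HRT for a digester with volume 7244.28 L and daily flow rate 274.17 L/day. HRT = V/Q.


HRT = V / Q
= 7244.28 / 274.17
= 26.4226 days

26.4226 days


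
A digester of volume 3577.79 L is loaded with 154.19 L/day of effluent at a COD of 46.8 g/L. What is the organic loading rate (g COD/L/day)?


OLR = Q * S / V
= 154.19 * 46.8 / 3577.79
= 2.0169 g/L/day

2.0169 g/L/day


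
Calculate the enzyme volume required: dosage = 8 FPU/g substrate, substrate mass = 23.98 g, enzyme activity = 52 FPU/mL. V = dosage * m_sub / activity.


V = dosage * m_sub / activity
V = 8 * 23.98 / 52
V = 3.6892 mL

3.6892 mL


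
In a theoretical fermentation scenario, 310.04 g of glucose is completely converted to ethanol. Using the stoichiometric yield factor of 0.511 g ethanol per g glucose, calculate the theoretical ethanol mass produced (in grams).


Theoretical ethanol yield: m_EtOH = 0.511 * m_glucose
m_EtOH = 0.511 * 310.04 = 158.4304 g

158.4304 g


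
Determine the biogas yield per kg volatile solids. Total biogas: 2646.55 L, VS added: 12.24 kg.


Y = V / VS
= 2646.55 / 12.24
= 216.2214 L/kg VS

216.2214 L/kg VS


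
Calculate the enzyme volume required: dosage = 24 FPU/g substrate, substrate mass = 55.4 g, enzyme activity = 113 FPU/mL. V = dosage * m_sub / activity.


V = dosage * m_sub / activity
V = 24 * 55.4 / 113
V = 11.7664 mL

11.7664 mL


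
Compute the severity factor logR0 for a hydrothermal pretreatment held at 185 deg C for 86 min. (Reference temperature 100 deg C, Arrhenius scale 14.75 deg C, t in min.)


logR0 = log10(t * exp((T - 100) / 14.75))
= log10(86 * exp((185 - 100) / 14.75))
= 4.4372

4.4372


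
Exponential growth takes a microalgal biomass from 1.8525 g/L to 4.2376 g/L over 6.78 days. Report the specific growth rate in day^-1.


mu = ln(X2/X1) / dt
= ln(4.2376/1.8525) / 6.78
= 0.1220 per day

0.1220 per day


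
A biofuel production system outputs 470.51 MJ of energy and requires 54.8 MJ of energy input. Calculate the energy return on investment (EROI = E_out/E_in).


EROI = E_out / E_in
= 470.51 / 54.8
= 8.5859

8.5859


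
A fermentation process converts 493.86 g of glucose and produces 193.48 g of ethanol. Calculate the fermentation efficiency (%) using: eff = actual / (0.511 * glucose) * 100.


Fermentation efficiency = (actual / (0.511 * glucose)) * 100
= (193.48 / (0.511 * 493.86)) * 100
= 76.6675%

76.6675%


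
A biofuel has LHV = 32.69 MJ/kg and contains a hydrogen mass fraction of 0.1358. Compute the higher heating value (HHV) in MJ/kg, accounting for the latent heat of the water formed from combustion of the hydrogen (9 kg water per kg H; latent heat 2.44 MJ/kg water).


HHV = LHV + H_frac * 9 * 2.44
= 32.69 + 0.1358 * 9 * 2.44
= 35.6722 MJ/kg

35.6722 MJ/kg


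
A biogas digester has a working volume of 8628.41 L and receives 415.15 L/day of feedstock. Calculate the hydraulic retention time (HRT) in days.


HRT = V / Q
= 8628.41 / 415.15
= 20.7838 days

20.7838 days


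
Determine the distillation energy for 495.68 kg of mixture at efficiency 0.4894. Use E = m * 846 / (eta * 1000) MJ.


E = m * 846 / (eta * 1000)
= 495.68 * 846 / (0.4894 * 1000)
= 856.8559 MJ

856.8559 MJ


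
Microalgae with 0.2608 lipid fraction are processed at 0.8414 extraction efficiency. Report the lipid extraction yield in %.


Y = lipid_content * extraction_eff * 100
= 0.2608 * 0.8414 * 100
= 21.9437%

21.9437%


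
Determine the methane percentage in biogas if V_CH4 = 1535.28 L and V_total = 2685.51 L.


CH4% = V_CH4 / V_total * 100
= 1535.28 / 2685.51 * 100
= 57.1690%

57.1690%


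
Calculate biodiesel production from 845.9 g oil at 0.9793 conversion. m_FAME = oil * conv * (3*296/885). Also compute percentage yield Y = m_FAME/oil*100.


m_FAME = oil * conv * (3 * 296 / 885) = oil * conv * (888/885)
= 845.9 * 0.9793 * 888 / 885
= 831.1980 g
Y = m_FAME / oil * 100 = conv * (888/885) * 100
= 0.9793 * 888 / 885 * 100
= 98.26%

831.1980 g FAME; Y = 98.26%


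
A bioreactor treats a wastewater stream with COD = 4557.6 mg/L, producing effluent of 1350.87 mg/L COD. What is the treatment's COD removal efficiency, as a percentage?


eta = (COD_in - COD_out) / COD_in * 100
= (4557.6 - 1350.87) / 4557.6 * 100
= 70.3601%

70.3601%


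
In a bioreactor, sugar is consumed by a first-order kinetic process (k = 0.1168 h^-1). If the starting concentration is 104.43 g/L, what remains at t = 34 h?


S = S0 * exp(-k * t)
S = 104.43 * exp(-0.1168 * 34)
S = 1.9686 g/L

1.9686 g/L


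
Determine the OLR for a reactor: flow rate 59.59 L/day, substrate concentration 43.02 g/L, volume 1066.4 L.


OLR = Q * S / V
= 59.59 * 43.02 / 1066.4
= 2.4039 g/L/day

2.4039 g/L/day


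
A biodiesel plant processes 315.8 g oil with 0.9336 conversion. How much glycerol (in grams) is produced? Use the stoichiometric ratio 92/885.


glycerol = oil * conv * (92/885)
= 315.8 * 0.9336 * 92 / 885
= 30.6491 g

30.6491 g


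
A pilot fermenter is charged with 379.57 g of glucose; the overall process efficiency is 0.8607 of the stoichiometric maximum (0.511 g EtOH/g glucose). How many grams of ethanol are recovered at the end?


Actual ethanol: m = 0.511 * 379.57 * 0.8607
m = 166.9416 g

166.9416 g


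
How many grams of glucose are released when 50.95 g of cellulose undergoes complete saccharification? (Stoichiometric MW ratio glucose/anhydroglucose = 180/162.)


glucose = cellulose * 180/162
= 50.95 * 180/162
= 56.6111 g

56.6111 g


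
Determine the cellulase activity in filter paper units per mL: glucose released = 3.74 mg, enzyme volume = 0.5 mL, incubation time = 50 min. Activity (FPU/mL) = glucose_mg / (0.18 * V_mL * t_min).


Activity = glucose_mg / (0.18 mg/umol * V_mL * t_min)
= 3.74 / (0.18 * 0.5 * 50)
= 0.8311 FPU/mL

0.8311 FPU/mL


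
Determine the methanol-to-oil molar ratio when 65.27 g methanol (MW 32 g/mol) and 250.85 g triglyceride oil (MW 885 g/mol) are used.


Molar ratio = n_MeOH / n_oil = (MeOH/32) / (oil/885) = (MeOH * 885) / (32 * oil)
= (65.27 * 885) / (32 * 250.85)
= 7.1960

7.1960


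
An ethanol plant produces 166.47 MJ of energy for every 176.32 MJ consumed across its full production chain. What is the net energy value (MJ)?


NEV = E_out - E_in
= 166.47 - 176.32
= -9.8500 MJ

-9.8500 MJ


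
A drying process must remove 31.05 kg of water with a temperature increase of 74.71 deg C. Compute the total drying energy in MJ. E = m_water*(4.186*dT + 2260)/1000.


E = m_water * (4.186 * dT + 2260) / 1000
= 31.05 * (4.186 * 74.71 + 2260) / 1000
= 79.8835 MJ

79.8835 MJ


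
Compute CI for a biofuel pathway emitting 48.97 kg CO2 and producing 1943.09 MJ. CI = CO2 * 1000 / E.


CI = CO2 * 1000 / E
= 48.97 * 1000 / 1943.09
= 25.2021 g CO2/MJ

25.2021 g CO2/MJ


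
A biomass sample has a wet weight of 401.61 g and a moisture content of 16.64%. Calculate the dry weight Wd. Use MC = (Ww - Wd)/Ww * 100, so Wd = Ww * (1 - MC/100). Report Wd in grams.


Wd = Ww * (1 - MC/100)
= 401.61 * (1 - 16.64/100)
= 334.7821 g

334.7821 g


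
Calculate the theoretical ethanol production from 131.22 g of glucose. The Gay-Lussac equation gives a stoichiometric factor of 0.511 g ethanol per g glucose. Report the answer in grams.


Theoretical ethanol yield: m_EtOH = 0.511 * m_glucose
m_EtOH = 0.511 * 131.22 = 67.0534 g

67.0534 g


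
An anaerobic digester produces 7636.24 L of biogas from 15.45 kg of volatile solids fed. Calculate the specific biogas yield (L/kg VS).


Y = V / VS
= 7636.24 / 15.45
= 494.2550 L/kg VS

494.2550 L/kg VS


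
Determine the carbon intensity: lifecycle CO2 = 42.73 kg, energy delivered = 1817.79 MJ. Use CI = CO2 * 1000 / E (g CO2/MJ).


CI = CO2 * 1000 / E
= 42.73 * 1000 / 1817.79
= 23.5066 g CO2/MJ

23.5066 g CO2/MJ


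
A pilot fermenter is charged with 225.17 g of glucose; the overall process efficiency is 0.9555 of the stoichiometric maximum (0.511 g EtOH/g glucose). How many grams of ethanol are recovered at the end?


Actual ethanol: m = 0.511 * 225.17 * 0.9555
m = 109.9416 g

109.9416 g


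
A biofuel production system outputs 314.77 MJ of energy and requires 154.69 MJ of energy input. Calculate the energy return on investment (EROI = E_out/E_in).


EROI = E_out / E_in
= 314.77 / 154.69
= 2.0348

2.0348


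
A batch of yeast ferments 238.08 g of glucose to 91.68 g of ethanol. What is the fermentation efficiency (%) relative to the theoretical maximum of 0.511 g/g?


Fermentation efficiency = (actual / (0.511 * glucose)) * 100
= (91.68 / (0.511 * 238.08)) * 100
= 75.3582%

75.3582%


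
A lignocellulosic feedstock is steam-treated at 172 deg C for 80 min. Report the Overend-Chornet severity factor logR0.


logR0 = log10(t * exp((T - 100) / 14.75))
= log10(80 * exp((172 - 100) / 14.75))
= 4.0230

4.0230


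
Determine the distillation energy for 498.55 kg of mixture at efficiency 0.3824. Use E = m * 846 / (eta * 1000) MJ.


E = m * 846 / (eta * 1000)
= 498.55 * 846 / (0.3824 * 1000)
= 1102.9637 MJ

1102.9637 MJ


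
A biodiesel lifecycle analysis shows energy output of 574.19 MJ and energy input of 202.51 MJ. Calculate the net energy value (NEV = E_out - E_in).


NEV = E_out - E_in
= 574.19 - 202.51
= 371.6800 MJ

371.6800 MJ


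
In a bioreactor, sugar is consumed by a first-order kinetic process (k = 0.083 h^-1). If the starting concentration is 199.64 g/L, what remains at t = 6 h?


S = S0 * exp(-k * t)
S = 199.64 * exp(-0.083 * 6)
S = 121.3302 g/L

121.3302 g/L


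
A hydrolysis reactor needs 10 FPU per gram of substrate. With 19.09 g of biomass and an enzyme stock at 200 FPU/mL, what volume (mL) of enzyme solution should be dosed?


V = dosage * m_sub / activity
V = 10 * 19.09 / 200
V = 0.9545 mL

0.9545 mL


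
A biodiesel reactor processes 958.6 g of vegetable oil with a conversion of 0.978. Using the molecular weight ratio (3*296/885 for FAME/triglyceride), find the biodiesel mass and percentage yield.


m_FAME = oil * conv * (3 * 296 / 885) = oil * conv * (888/885)
= 958.6 * 0.978 * 888 / 885
= 940.6888 g
Y = m_FAME / oil * 100 = conv * (888/885) * 100
= 0.978 * 888 / 885 * 100
= 98.13%

940.6888 g FAME; Y = 98.13%


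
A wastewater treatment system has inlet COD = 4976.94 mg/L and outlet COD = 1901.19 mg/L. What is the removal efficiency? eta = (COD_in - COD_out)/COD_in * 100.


eta = (COD_in - COD_out) / COD_in * 100
= (4976.94 - 1901.19) / 4976.94 * 100
= 61.8000%

61.8000%


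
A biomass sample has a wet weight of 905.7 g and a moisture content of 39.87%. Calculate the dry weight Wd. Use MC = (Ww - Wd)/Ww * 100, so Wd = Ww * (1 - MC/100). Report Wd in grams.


Wd = Ww * (1 - MC/100)
= 905.7 * (1 - 39.87/100)
= 544.5974 g

544.5974 g


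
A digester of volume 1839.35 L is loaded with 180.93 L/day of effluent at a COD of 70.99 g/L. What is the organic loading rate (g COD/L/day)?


OLR = Q * S / V
= 180.93 * 70.99 / 1839.35
= 6.9830 g/L/day

6.9830 g/L/day


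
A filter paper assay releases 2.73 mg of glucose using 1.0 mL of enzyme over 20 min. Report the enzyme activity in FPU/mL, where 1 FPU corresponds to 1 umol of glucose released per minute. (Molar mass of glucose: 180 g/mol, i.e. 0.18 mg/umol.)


Activity = glucose_mg / (0.18 mg/umol * V_mL * t_min)
= 2.73 / (0.18 * 1.0 * 20)
= 0.7583 FPU/mL

0.7583 FPU/mL


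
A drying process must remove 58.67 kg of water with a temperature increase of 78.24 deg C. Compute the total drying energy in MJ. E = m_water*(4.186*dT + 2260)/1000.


E = m_water * (4.186 * dT + 2260) / 1000
= 58.67 * (4.186 * 78.24 + 2260) / 1000
= 151.8094 MJ

151.8094 MJ


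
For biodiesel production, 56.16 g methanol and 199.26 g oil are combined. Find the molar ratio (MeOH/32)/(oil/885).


Molar ratio = n_MeOH / n_oil = (MeOH/32) / (oil/885) = (MeOH * 885) / (32 * oil)
= (56.16 * 885) / (32 * 199.26)
= 7.7947

7.7947


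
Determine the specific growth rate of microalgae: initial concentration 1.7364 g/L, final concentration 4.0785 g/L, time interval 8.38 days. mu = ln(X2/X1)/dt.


mu = ln(X2/X1) / dt
= ln(4.0785/1.7364) / 8.38
= 0.1019 per day

0.1019 per day


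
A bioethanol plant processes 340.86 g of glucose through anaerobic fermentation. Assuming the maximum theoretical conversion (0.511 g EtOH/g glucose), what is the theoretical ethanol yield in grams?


Theoretical ethanol yield: m_EtOH = 0.511 * m_glucose
m_EtOH = 0.511 * 340.86 = 174.1795 g

174.1795 g


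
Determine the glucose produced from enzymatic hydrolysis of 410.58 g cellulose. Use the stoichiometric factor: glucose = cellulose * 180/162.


glucose = cellulose * 180/162
= 410.58 * 180/162
= 456.2000 g

456.2000 g


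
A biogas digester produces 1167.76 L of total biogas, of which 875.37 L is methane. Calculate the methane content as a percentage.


CH4% = V_CH4 / V_total * 100
= 875.37 / 1167.76 * 100
= 74.9615%

74.9615%


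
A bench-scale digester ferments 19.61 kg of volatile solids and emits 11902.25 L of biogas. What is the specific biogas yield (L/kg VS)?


Y = V / VS
= 11902.25 / 19.61
= 606.9480 L/kg VS

606.9480 L/kg VS


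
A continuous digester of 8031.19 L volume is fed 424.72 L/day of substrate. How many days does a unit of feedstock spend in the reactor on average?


HRT = V / Q
= 8031.19 / 424.72
= 18.9094 days

18.9094 days


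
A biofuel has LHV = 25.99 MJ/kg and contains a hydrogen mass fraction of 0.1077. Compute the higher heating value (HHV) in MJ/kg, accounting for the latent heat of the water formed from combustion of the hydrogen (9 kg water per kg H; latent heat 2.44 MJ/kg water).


HHV = LHV + H_frac * 9 * 2.44
= 25.99 + 0.1077 * 9 * 2.44
= 28.3551 MJ/kg

28.3551 MJ/kg


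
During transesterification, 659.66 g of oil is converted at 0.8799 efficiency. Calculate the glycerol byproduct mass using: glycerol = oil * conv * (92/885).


glycerol = oil * conv * (92/885)
= 659.66 * 0.8799 * 92 / 885
= 60.3390 g

60.3390 g


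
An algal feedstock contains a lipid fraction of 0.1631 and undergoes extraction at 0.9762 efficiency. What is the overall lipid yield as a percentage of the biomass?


Y = lipid_content * extraction_eff * 100
= 0.1631 * 0.9762 * 100
= 15.9218%

15.9218%


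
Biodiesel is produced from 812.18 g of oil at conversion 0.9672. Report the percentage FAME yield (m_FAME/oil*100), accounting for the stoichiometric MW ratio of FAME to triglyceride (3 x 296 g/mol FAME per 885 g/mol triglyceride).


m_FAME = oil * conv * (3 * 296 / 885) = oil * conv * (888/885)
= 812.18 * 0.9672 * 888 / 885
= 788.2033 g
Y = m_FAME / oil * 100 = conv * (888/885) * 100
= 0.9672 * 888 / 885 * 100
= 97.05%

97.05%


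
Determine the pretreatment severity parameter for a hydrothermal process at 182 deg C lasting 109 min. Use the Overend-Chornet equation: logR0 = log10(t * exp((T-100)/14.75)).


logR0 = log10(t * exp((T - 100) / 14.75))
= log10(109 * exp((182 - 100) / 14.75))
= 4.4518

4.4518
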